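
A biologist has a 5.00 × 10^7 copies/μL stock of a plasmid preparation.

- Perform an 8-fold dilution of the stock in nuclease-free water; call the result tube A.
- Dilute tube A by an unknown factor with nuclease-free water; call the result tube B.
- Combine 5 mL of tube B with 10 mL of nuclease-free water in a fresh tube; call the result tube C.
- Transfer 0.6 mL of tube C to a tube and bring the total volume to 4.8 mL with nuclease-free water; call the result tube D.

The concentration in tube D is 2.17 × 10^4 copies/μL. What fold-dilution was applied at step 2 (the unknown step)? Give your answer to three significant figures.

12.0-fold

Step 1: 8-fold → factor 8
Step 2: unknown factor x
Step 3: 5 mL + 10 mL = 15 mL total → factor 15/5 = 3
Step 4: 0.6 mL brought to 4.8 mL → factor 4.8/0.6 = 8
Product of known-step factors = 192
Overall factor = 5.00 × 10^7 copies/μL / (2.17 × 10^4 copies/μL) = 2304.1
x = 2304.1 / 192 = 12.0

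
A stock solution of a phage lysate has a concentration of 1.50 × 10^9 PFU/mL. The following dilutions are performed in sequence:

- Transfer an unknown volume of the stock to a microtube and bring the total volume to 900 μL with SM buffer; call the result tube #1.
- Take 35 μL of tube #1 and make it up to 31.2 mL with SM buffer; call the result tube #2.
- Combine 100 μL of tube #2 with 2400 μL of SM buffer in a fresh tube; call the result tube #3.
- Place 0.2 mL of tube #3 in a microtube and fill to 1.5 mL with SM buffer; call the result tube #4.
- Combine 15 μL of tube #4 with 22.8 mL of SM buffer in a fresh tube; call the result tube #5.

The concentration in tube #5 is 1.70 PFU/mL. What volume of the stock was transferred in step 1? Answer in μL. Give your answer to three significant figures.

259 μL

Step 1: v brought to 900 μL → factor = 900 μL/v
Step 2: 35 μL brought to 31.2 mL → factor 31200/35 = 891.43
Step 3: 100 μL + 2400 μL = 2500 μL total → factor 2500/100 = 25
Step 4: 0.2 mL brought to 1.5 mL → factor 1.5/0.2 = 7.5
Step 5: 15 μL + 22.8 mL = 22815 μL total → factor 22815/15 = 1521
Product of known-step factors = 2.5422 × 10^8
Overall factor = 1.50 × 10^9 PFU/mL / (1.70 PFU/mL) = 8.8235 × 10^8
Step-1 factor = 8.8235 × 10^8 / 2.5422 × 10^8 = 3.4708
v = 900 μL / 3.4708 = 259 μL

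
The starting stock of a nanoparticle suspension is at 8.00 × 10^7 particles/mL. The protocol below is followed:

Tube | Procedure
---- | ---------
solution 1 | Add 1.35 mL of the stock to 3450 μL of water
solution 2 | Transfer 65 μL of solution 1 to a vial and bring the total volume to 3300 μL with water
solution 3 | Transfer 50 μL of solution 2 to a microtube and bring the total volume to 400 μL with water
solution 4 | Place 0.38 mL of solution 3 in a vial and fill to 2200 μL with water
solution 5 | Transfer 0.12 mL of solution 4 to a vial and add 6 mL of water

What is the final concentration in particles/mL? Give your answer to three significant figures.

Step 1: 1.35 mL + 3450 μL = 4.8 mL total → factor 4.8/1.35 = 3.5556
Step 2: 65 μL brought to 3300 μL → factor 3300/65 = 50.769
Step 3: 50 μL brought to 400 μL → factor 400/50 = 8
Step 4: 0.38 mL brought to 2200 μL → factor 2.2/0.38 = 5.7895
Step 5: 0.12 mL + 6 mL = 6.12 mL total → factor 6.12/0.12 = 51
Overall dilution factor = 3.5556 × 50.769 × 8 × 5.7895 × 51 = 4.2639 × 10^5
Final = 8.00 × 10^7 particles/mL / 4.2639 × 10^5 = 188 particles/mL

188 particles/mL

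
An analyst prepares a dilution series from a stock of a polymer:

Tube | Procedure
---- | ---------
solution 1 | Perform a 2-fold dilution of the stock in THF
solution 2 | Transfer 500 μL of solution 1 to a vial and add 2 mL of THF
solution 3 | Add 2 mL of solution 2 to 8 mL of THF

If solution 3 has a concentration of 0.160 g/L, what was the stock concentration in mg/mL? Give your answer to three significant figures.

Step 1: 2-fold → factor 2
Step 2: 500 μL + 2 mL = 2500 μL total → factor 2500/500 = 5
Step 3: 2 mL + 8 mL = 10 mL total → factor 10/2 = 5
Overall dilution factor = 2 × 5 × 5 = 50
Stock = 0.160 g/L × 50 = 8.000 g/L = 8.00 mg/mL

8.00 mg/mL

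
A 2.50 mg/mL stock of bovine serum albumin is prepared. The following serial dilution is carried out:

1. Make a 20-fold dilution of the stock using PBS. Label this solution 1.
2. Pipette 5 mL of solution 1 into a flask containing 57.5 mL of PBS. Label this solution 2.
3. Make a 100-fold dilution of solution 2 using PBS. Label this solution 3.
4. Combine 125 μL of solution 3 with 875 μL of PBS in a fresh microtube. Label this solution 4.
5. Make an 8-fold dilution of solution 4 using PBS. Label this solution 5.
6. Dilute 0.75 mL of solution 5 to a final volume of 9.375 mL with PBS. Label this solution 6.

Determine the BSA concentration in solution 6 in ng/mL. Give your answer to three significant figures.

0.125 ng/mL

Step 1: 20-fold → factor 20
Step 2: 5 mL + 57.5 mL = 62.5 mL total → factor 62.5/5 = 12.5
Step 3: 100-fold → factor 100
Step 4: 125 μL + 875 μL = 1000 μL total → factor 1000/125 = 8
Step 5: 8-fold → factor 8
Step 6: 0.75 mL brought to 9.375 mL → factor 9.375/0.75 = 12.5
Overall dilution factor = 20 × 12.5 × 100 × 8 × 8 × 12.5 = 2 × 10^7
Final = 2.50 mg/mL / 2 × 10^7 = 1.250 × 10^-7 mg/mL = 0.125 ng/mL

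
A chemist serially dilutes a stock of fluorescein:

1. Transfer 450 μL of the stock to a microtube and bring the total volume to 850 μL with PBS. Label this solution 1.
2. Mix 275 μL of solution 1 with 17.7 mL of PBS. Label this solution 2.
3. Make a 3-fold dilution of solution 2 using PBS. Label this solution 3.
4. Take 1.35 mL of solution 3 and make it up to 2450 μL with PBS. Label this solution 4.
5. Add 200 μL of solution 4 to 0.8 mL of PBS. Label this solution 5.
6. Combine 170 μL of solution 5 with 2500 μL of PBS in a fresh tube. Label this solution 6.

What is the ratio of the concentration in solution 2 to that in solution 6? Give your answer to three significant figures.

428

Step 1: 450 μL brought to 850 μL → factor 850/450 = 1.8889
Step 2: 275 μL + 17.7 mL = 17975 μL total → factor 17975/275 = 65.364
Step 3: 3-fold → factor 3
Step 4: 1.35 mL brought to 2450 μL → factor 2.45/1.35 = 1.8148
Step 5: 200 μL + 0.8 mL = 1000 μL total → factor 1000/200 = 5
Step 6: 170 μL + 2500 μL = 2670 μL total → factor 2670/170 = 15.706
Dilution factor to solution 2 = 123.46; to solution 6 = 52787
[solution 2]/[solution 6] = (factor to solution 6)/(factor to solution 2) = 52787/123.46 = 428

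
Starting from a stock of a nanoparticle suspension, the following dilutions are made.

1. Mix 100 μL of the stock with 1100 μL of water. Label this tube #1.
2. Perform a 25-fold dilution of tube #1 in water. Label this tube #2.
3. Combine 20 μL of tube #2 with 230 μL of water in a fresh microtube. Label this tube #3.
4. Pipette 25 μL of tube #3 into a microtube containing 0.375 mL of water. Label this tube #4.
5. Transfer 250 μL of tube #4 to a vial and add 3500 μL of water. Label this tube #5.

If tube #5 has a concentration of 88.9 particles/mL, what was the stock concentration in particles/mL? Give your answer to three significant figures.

8.00 × 10^7 particles/mL

Step 1: 100 μL + 1100 μL = 1200 μL total → factor 1200/100 = 12
Step 2: 25-fold → factor 25
Step 3: 20 μL + 230 μL = 250 μL total → factor 250/20 = 12.5
Step 4: 25 μL + 0.375 mL = 400 μL total → factor 400/25 = 16
Step 5: 250 μL + 3500 μL = 3750 μL total → factor 3750/250 = 15
Overall dilution factor = 12 × 25 × 12.5 × 16 × 15 = 9 × 10^5
Stock = 88.9 particles/mL × 9 × 10^5 = 8.00 × 10^7 particles/mL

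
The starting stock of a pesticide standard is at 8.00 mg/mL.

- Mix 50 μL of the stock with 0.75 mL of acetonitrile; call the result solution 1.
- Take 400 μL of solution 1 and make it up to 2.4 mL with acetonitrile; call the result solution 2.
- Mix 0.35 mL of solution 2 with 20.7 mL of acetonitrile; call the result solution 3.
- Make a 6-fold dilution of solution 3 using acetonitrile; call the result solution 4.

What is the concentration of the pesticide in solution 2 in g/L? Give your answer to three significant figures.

Step 1: 50 μL + 0.75 mL = 800 μL total → factor 800/50 = 16
Step 2: 400 μL brought to 2.4 mL → factor 2400/400 = 6
Dilution factor through solution 2 = 16 × 6 = 96
[solution 2] = 8.00 mg/mL / 96 = 0.08333 mg/mL = 0.0833 g/L

0.0833 g/L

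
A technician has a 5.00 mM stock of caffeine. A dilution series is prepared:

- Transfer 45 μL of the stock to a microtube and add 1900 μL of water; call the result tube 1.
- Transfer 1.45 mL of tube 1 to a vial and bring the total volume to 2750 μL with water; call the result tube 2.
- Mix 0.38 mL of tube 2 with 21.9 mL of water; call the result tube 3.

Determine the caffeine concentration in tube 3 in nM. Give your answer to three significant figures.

1.04 × 10^3 nM

Step 1: 45 μL + 1900 μL = 1945 μL total → factor 1945/45 = 43.222
Step 2: 1.45 mL brought to 2750 μL → factor 2.75/1.45 = 1.8966
Step 3: 0.38 mL + 21.9 mL = 22.28 mL total → factor 22.28/0.38 = 58.632
Overall dilution factor = 43.222 × 1.8966 × 58.632 = 4806.2
Final = 5.00 mM / 4806.2 = 0.001040 mM = 1.04 × 10^3 nM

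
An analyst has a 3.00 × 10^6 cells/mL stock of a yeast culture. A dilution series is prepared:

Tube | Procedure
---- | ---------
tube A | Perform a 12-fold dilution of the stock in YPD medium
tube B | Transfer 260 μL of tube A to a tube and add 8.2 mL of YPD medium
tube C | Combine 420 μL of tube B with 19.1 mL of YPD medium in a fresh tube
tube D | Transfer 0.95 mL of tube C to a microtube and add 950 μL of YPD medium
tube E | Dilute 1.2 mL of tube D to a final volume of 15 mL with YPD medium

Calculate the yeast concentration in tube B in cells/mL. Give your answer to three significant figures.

Step 1: 12-fold → factor 12
Step 2: 260 μL + 8.2 mL = 8460 μL total → factor 8460/260 = 32.538
Dilution factor through tube B = 12 × 32.538 = 390.46
[tube B] = 3.00 × 10^6 cells/mL / 390.46 = 7.68 × 10^3 cells/mL

7.68 × 10^3 cells/mL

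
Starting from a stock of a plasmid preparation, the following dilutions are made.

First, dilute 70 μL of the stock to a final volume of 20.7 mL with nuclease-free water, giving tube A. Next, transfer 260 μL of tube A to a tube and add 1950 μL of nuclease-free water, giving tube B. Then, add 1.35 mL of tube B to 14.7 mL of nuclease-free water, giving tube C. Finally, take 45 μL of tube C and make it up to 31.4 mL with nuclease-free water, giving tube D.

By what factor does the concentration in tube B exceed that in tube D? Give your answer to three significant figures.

8.30 × 10^3

Step 1: 70 μL brought to 20.7 mL → factor 20700/70 = 295.71
Step 2: 260 μL + 1950 μL = 2210 μL total → factor 2210/260 = 8.5
Step 3: 1.35 mL + 14.7 mL = 16.05 mL total → factor 16.05/1.35 = 11.889
Step 4: 45 μL brought to 31.4 mL → factor 31400/45 = 697.78
Dilution factor to tube B = 2513.6; to tube D = 2.0852 × 10^7
[tube B]/[tube D] = (factor to tube D)/(factor to tube B) = 2.0852 × 10^7/2513.6 = 8.30 × 10^3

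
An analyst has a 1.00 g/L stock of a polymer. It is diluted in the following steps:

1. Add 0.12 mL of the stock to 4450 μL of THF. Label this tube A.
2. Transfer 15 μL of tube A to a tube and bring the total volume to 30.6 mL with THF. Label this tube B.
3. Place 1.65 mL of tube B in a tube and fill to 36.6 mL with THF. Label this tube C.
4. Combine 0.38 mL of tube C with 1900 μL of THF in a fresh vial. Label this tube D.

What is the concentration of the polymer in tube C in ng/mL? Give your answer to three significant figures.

0.580 ng/mL

Step 1: 0.12 mL + 4450 μL = 4.57 mL total → factor 4.57/0.12 = 38.083
Step 2: 15 μL brought to 30.6 mL → factor 30600/15 = 2040
Step 3: 1.65 mL brought to 36.6 mL → factor 36.6/1.65 = 22.182
Dilution factor through tube C = 38.083 × 2040 × 22.182 = 1.7233 × 10^6
[tube C] = 1.00 g/L / 1.7233 × 10^6 = 5.803 × 10^-7 g/L = 0.580 ng/mL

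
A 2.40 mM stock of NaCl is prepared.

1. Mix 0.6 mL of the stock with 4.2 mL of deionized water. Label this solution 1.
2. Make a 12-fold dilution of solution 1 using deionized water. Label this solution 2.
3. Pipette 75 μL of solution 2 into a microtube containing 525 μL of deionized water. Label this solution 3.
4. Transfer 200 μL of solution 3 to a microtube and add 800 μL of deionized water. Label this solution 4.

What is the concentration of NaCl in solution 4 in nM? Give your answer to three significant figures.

Step 1: 0.6 mL + 4.2 mL = 4.8 mL total → factor 4.8/0.6 = 8
Step 2: 12-fold → factor 12
Step 3: 75 μL + 525 μL = 600 μL total → factor 600/75 = 8
Step 4: 200 μL + 800 μL = 1000 μL total → factor 1000/200 = 5
Overall dilution factor = 8 × 12 × 8 × 5 = 3840
Final = 2.40 mM / 3840 = 0.0006250 mM = 625 nM

625 nM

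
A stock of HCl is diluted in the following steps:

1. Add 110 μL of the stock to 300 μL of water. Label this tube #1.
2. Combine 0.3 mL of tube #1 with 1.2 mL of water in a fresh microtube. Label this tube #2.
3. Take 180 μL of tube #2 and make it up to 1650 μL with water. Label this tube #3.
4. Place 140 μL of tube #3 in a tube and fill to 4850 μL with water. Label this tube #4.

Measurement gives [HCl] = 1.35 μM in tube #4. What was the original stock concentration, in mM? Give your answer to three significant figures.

Step 1: 110 μL + 300 μL = 410 μL total → factor 410/110 = 3.7273
Step 2: 0.3 mL + 1.2 mL = 1.5 mL total → factor 1.5/0.3 = 5
Step 3: 180 μL brought to 1650 μL → factor 1650/180 = 9.1667
Step 4: 140 μL brought to 4850 μL → factor 4850/140 = 34.643
Overall dilution factor = 3.7273 × 5 × 9.1667 × 34.643 = 5918.2
Stock = 1.35 μM × 5918.2 = 7990 μM = 7.99 mM

7.99 mM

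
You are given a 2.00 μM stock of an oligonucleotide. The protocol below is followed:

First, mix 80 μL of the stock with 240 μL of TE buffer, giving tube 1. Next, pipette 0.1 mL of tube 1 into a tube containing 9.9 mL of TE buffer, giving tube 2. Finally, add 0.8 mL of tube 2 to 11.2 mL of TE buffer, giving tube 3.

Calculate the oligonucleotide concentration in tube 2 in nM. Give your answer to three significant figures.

Step 1: 80 μL + 240 μL = 320 μL total → factor 320/80 = 4
Step 2: 0.1 mL + 9.9 mL = 10 mL total → factor 10/0.1 = 100
Dilution factor through tube 2 = 4 × 100 = 400
[tube 2] = 2.00 μM / 400 = 0.005000 μM = 5.00 nM

5.00 nM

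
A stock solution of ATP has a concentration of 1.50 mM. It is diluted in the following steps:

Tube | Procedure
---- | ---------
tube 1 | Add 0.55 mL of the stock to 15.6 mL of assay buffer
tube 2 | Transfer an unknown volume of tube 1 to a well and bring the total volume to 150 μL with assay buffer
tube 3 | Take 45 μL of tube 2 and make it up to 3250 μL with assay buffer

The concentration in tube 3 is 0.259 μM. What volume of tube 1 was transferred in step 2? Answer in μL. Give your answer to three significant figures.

54.9 μL

Step 1: 0.55 mL + 15.6 mL = 16.15 mL total → factor 16.15/0.55 = 29.364
Step 2: v brought to 150 μL → factor = 150 μL/v
Step 3: 45 μL brought to 3250 μL → factor 3250/45 = 72.222
Product of known-step factors = 2120.7
Overall factor = 1.50 mM / (0.259 μM) = 5791.5
Step-2 factor = 5791.5 / 2120.7 = 2.7309
v = 150 μL / 2.7309 = 54.9 μL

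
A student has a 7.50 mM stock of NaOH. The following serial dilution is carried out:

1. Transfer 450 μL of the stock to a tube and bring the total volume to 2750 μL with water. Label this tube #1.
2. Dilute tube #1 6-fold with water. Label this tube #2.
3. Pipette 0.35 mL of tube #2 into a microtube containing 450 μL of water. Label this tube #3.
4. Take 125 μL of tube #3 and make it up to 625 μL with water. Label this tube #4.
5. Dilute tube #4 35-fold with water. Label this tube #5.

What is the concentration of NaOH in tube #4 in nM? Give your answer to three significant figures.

1.79 × 10^4 nM

Step 1: 450 μL brought to 2750 μL → factor 2750/450 = 6.1111
Step 2: 6-fold → factor 6
Step 3: 0.35 mL + 450 μL = 0.8 mL total → factor 0.8/0.35 = 2.2857
Step 4: 125 μL brought to 625 μL → factor 625/125 = 5
Dilution factor through tube #4 = 6.1111 × 6 × 2.2857 × 5 = 419.05
[tube #4] = 7.50 mM / 419.05 = 0.01790 mM = 1.79 × 10^4 nM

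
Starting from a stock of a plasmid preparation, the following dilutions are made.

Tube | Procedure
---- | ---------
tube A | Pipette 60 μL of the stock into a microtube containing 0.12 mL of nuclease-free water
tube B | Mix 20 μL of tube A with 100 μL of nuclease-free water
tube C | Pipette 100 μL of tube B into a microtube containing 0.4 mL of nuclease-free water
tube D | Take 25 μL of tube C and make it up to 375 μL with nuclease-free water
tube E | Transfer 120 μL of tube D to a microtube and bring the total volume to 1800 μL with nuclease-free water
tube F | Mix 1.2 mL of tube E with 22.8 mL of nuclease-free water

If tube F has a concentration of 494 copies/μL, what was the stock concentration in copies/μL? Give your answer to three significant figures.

Step 1: 60 μL + 0.12 mL = 180 μL total → factor 180/60 = 3
Step 2: 20 μL + 100 μL = 120 μL total → factor 120/20 = 6
Step 3: 100 μL + 0.4 mL = 500 μL total → factor 500/100 = 5
Step 4: 25 μL brought to 375 μL → factor 375/25 = 15
Step 5: 120 μL brought to 1800 μL → factor 1800/120 = 15
Step 6: 1.2 mL + 22.8 mL = 24 mL total → factor 24/1.2 = 20
Overall dilution factor = 3 × 6 × 5 × 15 × 15 × 20 = 4.05 × 10^5
Stock = 494 copies/μL × 4.05 × 10^5 = 2.00 × 10^8 copies/μL

2.00 × 10^8 copies/μL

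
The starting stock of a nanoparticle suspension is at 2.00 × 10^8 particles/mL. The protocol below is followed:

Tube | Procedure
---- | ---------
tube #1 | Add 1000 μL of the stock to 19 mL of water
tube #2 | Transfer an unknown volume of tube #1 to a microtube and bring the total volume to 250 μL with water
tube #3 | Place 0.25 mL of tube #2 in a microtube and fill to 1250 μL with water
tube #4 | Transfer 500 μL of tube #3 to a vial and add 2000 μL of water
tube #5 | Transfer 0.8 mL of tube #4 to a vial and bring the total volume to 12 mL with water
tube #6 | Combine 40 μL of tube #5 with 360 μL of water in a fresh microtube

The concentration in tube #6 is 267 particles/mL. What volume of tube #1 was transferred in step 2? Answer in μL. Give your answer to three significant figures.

Step 1: 1000 μL + 19 mL = 20000 μL total → factor 20000/1000 = 20
Step 2: v brought to 250 μL → factor = 250 μL/v
Step 3: 0.25 mL brought to 1250 μL → factor 1.25/0.25 = 5
Step 4: 500 μL + 2000 μL = 2500 μL total → factor 2500/500 = 5
Step 5: 0.8 mL brought to 12 mL → factor 12/0.8 = 15
Step 6: 40 μL + 360 μL = 400 μL total → factor 400/40 = 10
Product of known-step factors = 75000
Overall factor = 2.00 × 10^8 particles/mL / (267 particles/mL) = 7.4906 × 10^5
Step-2 factor = 7.4906 × 10^5 / 75000 = 9.9875
v = 250 μL / 9.9875 = 25.0 μL

25.0 μL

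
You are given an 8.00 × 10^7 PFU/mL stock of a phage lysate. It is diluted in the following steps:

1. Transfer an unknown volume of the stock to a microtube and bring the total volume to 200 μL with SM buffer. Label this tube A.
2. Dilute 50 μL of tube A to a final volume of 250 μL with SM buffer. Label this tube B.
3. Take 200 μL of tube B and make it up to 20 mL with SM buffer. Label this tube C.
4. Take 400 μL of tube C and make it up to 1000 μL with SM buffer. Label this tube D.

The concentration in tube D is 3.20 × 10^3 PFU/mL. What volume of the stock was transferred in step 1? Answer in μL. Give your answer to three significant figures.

Step 1: v brought to 200 μL → factor = 200 μL/v
Step 2: 50 μL brought to 250 μL → factor 250/50 = 5
Step 3: 200 μL brought to 20 mL → factor 20000/200 = 100
Step 4: 400 μL brought to 1000 μL → factor 1000/400 = 2.5
Product of known-step factors = 1250
Overall factor = 8.00 × 10^7 PFU/mL / (3.20 × 10^3 PFU/mL) = 25000
Step-1 factor = 25000 / 1250 = 20
v = 200 μL / 20 = 10.0 μL

10.0 μL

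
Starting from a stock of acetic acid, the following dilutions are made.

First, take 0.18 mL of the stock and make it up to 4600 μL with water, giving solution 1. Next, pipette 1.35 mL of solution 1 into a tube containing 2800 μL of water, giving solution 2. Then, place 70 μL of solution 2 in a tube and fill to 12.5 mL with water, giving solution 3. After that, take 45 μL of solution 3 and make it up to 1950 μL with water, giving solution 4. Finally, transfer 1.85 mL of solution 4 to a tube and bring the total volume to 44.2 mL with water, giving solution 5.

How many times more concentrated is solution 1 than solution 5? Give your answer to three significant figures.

5.68 × 10^5

Step 1: 0.18 mL brought to 4600 μL → factor 4.6/0.18 = 25.556
Step 2: 1.35 mL + 2800 μL = 4.15 mL total → factor 4.15/1.35 = 3.0741
Step 3: 70 μL brought to 12.5 mL → factor 12500/70 = 178.57
Step 4: 45 μL brought to 1950 μL → factor 1950/45 = 43.333
Step 5: 1.85 mL brought to 44.2 mL → factor 44.2/1.85 = 23.892
Dilution factor to solution 1 = 25.556; to solution 5 = 1.4524 × 10^7
[solution 1]/[solution 5] = (factor to solution 5)/(factor to solution 1) = 1.4524 × 10^7/25.556 = 5.68 × 10^5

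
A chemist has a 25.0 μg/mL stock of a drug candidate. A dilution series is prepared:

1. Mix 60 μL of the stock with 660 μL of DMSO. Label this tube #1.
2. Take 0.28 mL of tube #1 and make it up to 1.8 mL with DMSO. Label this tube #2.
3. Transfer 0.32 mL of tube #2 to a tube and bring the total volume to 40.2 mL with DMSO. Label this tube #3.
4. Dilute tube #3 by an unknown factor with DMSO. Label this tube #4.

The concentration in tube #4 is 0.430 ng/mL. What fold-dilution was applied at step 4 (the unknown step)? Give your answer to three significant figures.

6.00-fold

Step 1: 60 μL + 660 μL = 720 μL total → factor 720/60 = 12
Step 2: 0.28 mL brought to 1.8 mL → factor 1.8/0.28 = 6.4286
Step 3: 0.32 mL brought to 40.2 mL → factor 40.2/0.32 = 125.62
Step 4: unknown factor x
Product of known-step factors = 9691.1
Overall factor = 25.0 μg/mL / (0.430 ng/mL) = 58140
x = 58140 / 9691.1 = 6.00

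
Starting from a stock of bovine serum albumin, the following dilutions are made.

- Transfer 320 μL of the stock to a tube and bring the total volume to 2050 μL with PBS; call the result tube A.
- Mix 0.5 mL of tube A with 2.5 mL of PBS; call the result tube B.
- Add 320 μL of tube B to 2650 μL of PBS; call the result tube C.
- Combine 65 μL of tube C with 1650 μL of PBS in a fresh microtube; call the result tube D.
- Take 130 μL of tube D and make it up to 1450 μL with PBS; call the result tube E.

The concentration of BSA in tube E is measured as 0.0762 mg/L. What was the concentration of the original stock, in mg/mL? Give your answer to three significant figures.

8.00 mg/mL

Step 1: 320 μL brought to 2050 μL → factor 2050/320 = 6.4062
Step 2: 0.5 mL + 2.5 mL = 3 mL total → factor 3/0.5 = 6
Step 3: 320 μL + 2650 μL = 2970 μL total → factor 2970/320 = 9.2812
Step 4: 65 μL + 1650 μL = 1715 μL total → factor 1715/65 = 26.385
Step 5: 130 μL brought to 1450 μL → factor 1450/130 = 11.154
Overall dilution factor = 6.4062 × 6 × 9.2812 × 26.385 × 11.154 = 1.0499 × 10^5
Stock = 0.0762 mg/L × 1.0499 × 10^5 = 8000 mg/L = 8.00 mg/mL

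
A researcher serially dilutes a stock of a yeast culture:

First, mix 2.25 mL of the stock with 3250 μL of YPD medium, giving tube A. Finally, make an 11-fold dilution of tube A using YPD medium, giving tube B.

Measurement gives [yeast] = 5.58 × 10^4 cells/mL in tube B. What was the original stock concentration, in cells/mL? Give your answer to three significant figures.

1.50 × 10^6 cells/mL

Step 1: 2.25 mL + 3250 μL = 5.5 mL total → factor 5.5/2.25 = 2.4444
Step 2: 11-fold → factor 11
Overall dilution factor = 2.4444 × 11 = 26.889
Stock = 5.58 × 10^4 cells/mL × 26.889 = 1.50 × 10^6 cells/mL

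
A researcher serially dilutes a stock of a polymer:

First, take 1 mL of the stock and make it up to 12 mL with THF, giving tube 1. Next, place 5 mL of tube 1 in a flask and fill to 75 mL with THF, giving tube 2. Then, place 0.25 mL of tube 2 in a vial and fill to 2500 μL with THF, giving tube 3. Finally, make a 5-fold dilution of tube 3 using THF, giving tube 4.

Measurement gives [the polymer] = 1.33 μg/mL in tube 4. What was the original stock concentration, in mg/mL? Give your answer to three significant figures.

Step 1: 1 mL brought to 12 mL → factor 12/1 = 12
Step 2: 5 mL brought to 75 mL → factor 75/5 = 15
Step 3: 0.25 mL brought to 2500 μL → factor 2.5/0.25 = 10
Step 4: 5-fold → factor 5
Overall dilution factor = 12 × 15 × 10 × 5 = 9000
Stock = 1.33 μg/mL × 9000 = 1.197 × 10^4 μg/mL = 12.0 mg/mL

12.0 mg/mL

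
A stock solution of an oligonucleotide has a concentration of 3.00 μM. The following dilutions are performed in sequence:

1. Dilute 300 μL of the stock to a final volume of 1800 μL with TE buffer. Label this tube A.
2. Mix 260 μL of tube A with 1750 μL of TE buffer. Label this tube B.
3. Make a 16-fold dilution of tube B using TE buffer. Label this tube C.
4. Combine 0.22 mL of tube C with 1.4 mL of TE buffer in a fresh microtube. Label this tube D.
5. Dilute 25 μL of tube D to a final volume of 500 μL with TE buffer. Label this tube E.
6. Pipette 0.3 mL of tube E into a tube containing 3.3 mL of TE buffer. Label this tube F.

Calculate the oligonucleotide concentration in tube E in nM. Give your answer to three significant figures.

0.0274 nM

Step 1: 300 μL brought to 1800 μL → factor 1800/300 = 6
Step 2: 260 μL + 1750 μL = 2010 μL total → factor 2010/260 = 7.7308
Step 3: 16-fold → factor 16
Step 4: 0.22 mL + 1.4 mL = 1.62 mL total → factor 1.62/0.22 = 7.3636
Step 5: 25 μL brought to 500 μL → factor 500/25 = 20
Dilution factor through tube E = 6 × 7.7308 × 16 × 7.3636 × 20 = 1.093 × 10^5
[tube E] = 3.00 μM / 1.093 × 10^5 = 2.745 × 10^-5 μM = 0.0274 nM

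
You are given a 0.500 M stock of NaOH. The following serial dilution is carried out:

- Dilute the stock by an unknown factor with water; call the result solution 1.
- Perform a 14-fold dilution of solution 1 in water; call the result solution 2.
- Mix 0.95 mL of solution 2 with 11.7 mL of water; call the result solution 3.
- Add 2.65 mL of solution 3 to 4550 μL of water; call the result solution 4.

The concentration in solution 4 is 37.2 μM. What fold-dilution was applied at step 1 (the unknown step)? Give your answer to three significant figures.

26.5-fold

Step 1: unknown factor x
Step 2: 14-fold → factor 14
Step 3: 0.95 mL + 11.7 mL = 12.65 mL total → factor 12.65/0.95 = 13.316
Step 4: 2.65 mL + 4550 μL = 7.2 mL total → factor 7.2/2.65 = 2.717
Product of known-step factors = 506.5
Overall factor = 0.500 M / (37.2 μM) = 13441
x = 13441 / 506.5 = 26.5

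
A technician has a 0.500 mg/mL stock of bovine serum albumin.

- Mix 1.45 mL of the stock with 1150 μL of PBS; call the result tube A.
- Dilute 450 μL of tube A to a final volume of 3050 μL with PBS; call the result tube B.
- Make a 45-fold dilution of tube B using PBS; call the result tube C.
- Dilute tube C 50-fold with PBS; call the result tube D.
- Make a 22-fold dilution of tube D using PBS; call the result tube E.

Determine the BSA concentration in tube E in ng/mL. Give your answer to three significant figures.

0.831 ng/mL

Step 1: 1.45 mL + 1150 μL = 2.6 mL total → factor 2.6/1.45 = 1.7931
Step 2: 450 μL brought to 3050 μL → factor 3050/450 = 6.7778
Step 3: 45-fold → factor 45
Step 4: 50-fold → factor 50
Step 5: 22-fold → factor 22
Overall dilution factor = 1.7931 × 6.7778 × 45 × 50 × 22 = 6.0159 × 10^5
Final = 0.500 mg/mL / 6.0159 × 10^5 = 8.311 × 10^-7 mg/mL = 0.831 ng/mL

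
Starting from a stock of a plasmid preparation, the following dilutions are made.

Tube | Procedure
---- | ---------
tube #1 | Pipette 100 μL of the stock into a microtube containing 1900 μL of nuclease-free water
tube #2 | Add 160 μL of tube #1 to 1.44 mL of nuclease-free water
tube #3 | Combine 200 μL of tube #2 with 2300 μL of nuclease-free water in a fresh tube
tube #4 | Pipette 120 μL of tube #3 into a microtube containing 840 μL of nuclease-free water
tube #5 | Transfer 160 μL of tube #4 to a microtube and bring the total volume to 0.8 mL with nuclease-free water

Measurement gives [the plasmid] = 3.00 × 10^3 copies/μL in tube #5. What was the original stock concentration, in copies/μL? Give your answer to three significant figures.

Step 1: 100 μL + 1900 μL = 2000 μL total → factor 2000/100 = 20
Step 2: 160 μL + 1.44 mL = 1600 μL total → factor 1600/160 = 10
Step 3: 200 μL + 2300 μL = 2500 μL total → factor 2500/200 = 12.5
Step 4: 120 μL + 840 μL = 960 μL total → factor 960/120 = 8
Step 5: 160 μL brought to 0.8 mL → factor 800/160 = 5
Overall dilution factor = 20 × 10 × 12.5 × 8 × 5 = 1 × 10^5
Stock = 3.00 × 10^3 copies/μL × 1 × 10^5 = 3.00 × 10^8 copies/μL

3.00 × 10^8 copies/μL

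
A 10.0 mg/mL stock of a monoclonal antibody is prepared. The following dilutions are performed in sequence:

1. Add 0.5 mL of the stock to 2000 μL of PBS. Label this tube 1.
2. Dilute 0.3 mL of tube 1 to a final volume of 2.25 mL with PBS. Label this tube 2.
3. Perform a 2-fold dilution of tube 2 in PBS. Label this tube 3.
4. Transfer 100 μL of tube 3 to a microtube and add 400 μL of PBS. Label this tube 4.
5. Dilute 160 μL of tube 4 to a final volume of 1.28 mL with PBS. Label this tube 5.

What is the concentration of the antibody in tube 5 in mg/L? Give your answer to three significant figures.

Step 1: 0.5 mL + 2000 μL = 2.5 mL total → factor 2.5/0.5 = 5
Step 2: 0.3 mL brought to 2.25 mL → factor 2.25/0.3 = 7.5
Step 3: 2-fold → factor 2
Step 4: 100 μL + 400 μL = 500 μL total → factor 500/100 = 5
Step 5: 160 μL brought to 1.28 mL → factor 1280/160 = 8
Overall dilution factor = 5 × 7.5 × 2 × 5 × 8 = 3000
Final = 10.0 mg/mL / 3000 = 0.003333 mg/mL = 3.33 mg/L

3.33 mg/L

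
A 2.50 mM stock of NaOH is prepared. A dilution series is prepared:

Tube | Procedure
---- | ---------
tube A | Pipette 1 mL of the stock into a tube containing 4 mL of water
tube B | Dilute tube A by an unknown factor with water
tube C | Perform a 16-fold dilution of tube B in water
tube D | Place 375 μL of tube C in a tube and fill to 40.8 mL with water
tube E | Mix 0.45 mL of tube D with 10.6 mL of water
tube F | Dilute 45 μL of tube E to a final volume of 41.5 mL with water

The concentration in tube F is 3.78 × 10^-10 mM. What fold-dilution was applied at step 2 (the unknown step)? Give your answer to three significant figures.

Step 1: 1 mL + 4 mL = 5 mL total → factor 5/1 = 5
Step 2: unknown factor x
Step 3: 16-fold → factor 16
Step 4: 375 μL brought to 40.8 mL → factor 40800/375 = 108.8
Step 5: 0.45 mL + 10.6 mL = 11.05 mL total → factor 11.05/0.45 = 24.556
Step 6: 45 μL brought to 41.5 mL → factor 41500/45 = 922.22
Product of known-step factors = 1.9711 × 10^8
Overall factor = 2.50 mM / (3.78 × 10^-10 mM) = 6.6138 × 10^9
x = 6.6138 × 10^9 / 1.9711 × 10^8 = 33.6

33.6-fold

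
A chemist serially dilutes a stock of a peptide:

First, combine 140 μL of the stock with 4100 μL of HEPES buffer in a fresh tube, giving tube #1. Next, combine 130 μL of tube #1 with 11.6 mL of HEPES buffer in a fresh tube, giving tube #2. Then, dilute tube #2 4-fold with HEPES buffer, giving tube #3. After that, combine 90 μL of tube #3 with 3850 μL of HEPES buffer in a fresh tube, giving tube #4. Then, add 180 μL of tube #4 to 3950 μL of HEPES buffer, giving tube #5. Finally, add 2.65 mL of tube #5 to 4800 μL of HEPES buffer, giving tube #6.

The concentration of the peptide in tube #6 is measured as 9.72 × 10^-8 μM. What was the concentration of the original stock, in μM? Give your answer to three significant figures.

3.00 μM

Step 1: 140 μL + 4100 μL = 4240 μL total → factor 4240/140 = 30.286
Step 2: 130 μL + 11.6 mL = 11730 μL total → factor 11730/130 = 90.231
Step 3: 4-fold → factor 4
Step 4: 90 μL + 3850 μL = 3940 μL total → factor 3940/90 = 43.778
Step 5: 180 μL + 3950 μL = 4130 μL total → factor 4130/180 = 22.944
Step 6: 2.65 mL + 4800 μL = 7.45 mL total → factor 7.45/2.65 = 2.8113
Overall dilution factor = 30.286 × 90.231 × 4 × 43.778 × 22.944 × 2.8113 = 3.0867 × 10^7
Stock = 9.72 × 10^-8 μM × 3.0867 × 10^7 = 3.00 μM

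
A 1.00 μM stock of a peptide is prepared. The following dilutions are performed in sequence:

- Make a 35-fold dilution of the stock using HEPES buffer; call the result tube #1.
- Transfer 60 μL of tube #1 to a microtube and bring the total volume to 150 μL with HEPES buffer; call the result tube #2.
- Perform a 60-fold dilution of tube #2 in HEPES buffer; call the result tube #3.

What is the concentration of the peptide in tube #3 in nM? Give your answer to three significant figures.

Step 1: 35-fold → factor 35
Step 2: 60 μL brought to 150 μL → factor 150/60 = 2.5
Step 3: 60-fold → factor 60
Overall dilution factor = 35 × 2.5 × 60 = 5250
Final = 1.00 μM / 5250 = 0.0001905 μM = 0.190 nM

0.190 nM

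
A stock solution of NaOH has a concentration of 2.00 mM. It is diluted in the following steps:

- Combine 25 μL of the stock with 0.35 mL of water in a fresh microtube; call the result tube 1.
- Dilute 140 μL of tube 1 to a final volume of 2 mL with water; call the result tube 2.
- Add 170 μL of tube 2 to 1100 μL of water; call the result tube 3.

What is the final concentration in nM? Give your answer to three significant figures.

1.25 × 10^3 nM

Step 1: 25 μL + 0.35 mL = 375 μL total → factor 375/25 = 15
Step 2: 140 μL brought to 2 mL → factor 2000/140 = 14.286
Step 3: 170 μL + 1100 μL = 1270 μL total → factor 1270/170 = 7.4706
Overall dilution factor = 15 × 14.286 × 7.4706 = 1600.8
Final = 2.00 mM / 1600.8 = 0.001249 mM = 1.25 × 10^3 nM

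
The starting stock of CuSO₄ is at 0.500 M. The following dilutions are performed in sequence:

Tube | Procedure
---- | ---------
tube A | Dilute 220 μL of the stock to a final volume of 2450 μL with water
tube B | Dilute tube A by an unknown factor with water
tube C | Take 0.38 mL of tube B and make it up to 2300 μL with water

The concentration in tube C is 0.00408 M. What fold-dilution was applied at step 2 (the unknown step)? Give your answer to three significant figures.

Step 1: 220 μL brought to 2450 μL → factor 2450/220 = 11.136
Step 2: unknown factor x
Step 3: 0.38 mL brought to 2300 μL → factor 2.3/0.38 = 6.0526
Product of known-step factors = 67.404
Overall factor = 0.500 M / (0.00408 M) = 122.55
x = 122.55 / 67.404 = 1.82

1.82-fold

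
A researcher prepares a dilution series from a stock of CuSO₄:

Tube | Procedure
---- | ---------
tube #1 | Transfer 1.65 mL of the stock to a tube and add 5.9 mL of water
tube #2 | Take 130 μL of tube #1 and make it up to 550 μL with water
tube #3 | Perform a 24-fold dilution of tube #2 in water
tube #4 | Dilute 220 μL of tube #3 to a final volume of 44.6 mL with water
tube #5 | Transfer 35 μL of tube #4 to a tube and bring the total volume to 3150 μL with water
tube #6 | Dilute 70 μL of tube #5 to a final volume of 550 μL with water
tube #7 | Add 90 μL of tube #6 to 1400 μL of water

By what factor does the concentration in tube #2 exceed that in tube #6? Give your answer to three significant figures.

Step 1: 1.65 mL + 5.9 mL = 7.55 mL total → factor 7.55/1.65 = 4.5758
Step 2: 130 μL brought to 550 μL → factor 550/130 = 4.2308
Step 3: 24-fold → factor 24
Step 4: 220 μL brought to 44.6 mL → factor 44600/220 = 202.73
Step 5: 35 μL brought to 3150 μL → factor 3150/35 = 90
Step 6: 70 μL brought to 550 μL → factor 550/70 = 7.8571
Dilution factor to tube #2 = 19.359; to tube #6 = 6.6606 × 10^7
[tube #2]/[tube #6] = (factor to tube #6)/(factor to tube #2) = 6.6606 × 10^7/19.359 = 3.44 × 10^6

3.44 × 10^6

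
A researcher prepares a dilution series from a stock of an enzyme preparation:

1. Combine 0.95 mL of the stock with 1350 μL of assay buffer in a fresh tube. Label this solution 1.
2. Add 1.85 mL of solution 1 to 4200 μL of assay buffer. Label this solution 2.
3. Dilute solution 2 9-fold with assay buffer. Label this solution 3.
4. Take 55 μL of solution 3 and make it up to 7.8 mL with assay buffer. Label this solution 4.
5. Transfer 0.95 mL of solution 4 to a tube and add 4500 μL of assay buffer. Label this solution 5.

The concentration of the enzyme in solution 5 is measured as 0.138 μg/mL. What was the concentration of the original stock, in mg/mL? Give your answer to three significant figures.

8.00 mg/mL

Step 1: 0.95 mL + 1350 μL = 2.3 mL total → factor 2.3/0.95 = 2.4211
Step 2: 1.85 mL + 4200 μL = 6.05 mL total → factor 6.05/1.85 = 3.2703
Step 3: 9-fold → factor 9
Step 4: 55 μL brought to 7.8 mL → factor 7800/55 = 141.82
Step 5: 0.95 mL + 4500 μL = 5.45 mL total → factor 5.45/0.95 = 5.7368
Overall dilution factor = 2.4211 × 3.2703 × 9 × 141.82 × 5.7368 = 57974
Stock = 0.138 μg/mL × 57974 = 8000 μg/mL = 8.00 mg/mL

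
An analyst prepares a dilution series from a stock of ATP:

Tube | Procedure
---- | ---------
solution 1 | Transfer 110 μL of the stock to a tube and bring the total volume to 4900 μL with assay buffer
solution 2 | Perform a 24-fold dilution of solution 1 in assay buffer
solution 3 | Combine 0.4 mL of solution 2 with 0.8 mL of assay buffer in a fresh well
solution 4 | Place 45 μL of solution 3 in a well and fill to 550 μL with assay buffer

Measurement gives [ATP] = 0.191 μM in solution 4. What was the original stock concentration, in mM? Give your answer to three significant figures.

7.49 mM

Step 1: 110 μL brought to 4900 μL → factor 4900/110 = 44.545
Step 2: 24-fold → factor 24
Step 3: 0.4 mL + 0.8 mL = 1.2 mL total → factor 1.2/0.4 = 3
Step 4: 45 μL brought to 550 μL → factor 550/45 = 12.222
Overall dilution factor = 44.545 × 24 × 3 × 12.222 = 39200
Stock = 0.191 μM × 39200 = 7487 μM = 7.49 mM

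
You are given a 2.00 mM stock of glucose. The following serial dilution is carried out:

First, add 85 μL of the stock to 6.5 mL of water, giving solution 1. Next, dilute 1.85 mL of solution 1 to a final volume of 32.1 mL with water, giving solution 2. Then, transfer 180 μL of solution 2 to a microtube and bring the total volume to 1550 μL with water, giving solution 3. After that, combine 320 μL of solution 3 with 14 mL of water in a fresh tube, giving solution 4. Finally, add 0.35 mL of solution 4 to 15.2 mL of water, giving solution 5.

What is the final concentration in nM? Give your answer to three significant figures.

0.0869 nM

Step 1: 85 μL + 6.5 mL = 6585 μL total → factor 6585/85 = 77.471
Step 2: 1.85 mL brought to 32.1 mL → factor 32.1/1.85 = 17.351
Step 3: 180 μL brought to 1550 μL → factor 1550/180 = 8.6111
Step 4: 320 μL + 14 mL = 14320 μL total → factor 14320/320 = 44.75
Step 5: 0.35 mL + 15.2 mL = 15.55 mL total → factor 15.55/0.35 = 44.429
Overall dilution factor = 77.471 × 17.351 × 8.6111 × 44.75 × 44.429 = 2.3014 × 10^7
Final = 2.00 mM / 2.3014 × 10^7 = 8.691 × 10^-8 mM = 0.0869 nM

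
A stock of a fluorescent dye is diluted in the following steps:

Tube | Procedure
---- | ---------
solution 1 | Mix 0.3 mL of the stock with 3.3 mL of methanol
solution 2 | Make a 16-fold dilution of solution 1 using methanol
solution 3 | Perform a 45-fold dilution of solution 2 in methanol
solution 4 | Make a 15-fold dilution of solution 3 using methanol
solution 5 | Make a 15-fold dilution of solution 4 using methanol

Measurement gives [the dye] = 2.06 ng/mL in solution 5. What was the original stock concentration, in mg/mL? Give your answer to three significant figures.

Step 1: 0.3 mL + 3.3 mL = 3.6 mL total → factor 3.6/0.3 = 12
Step 2: 16-fold → factor 16
Step 3: 45-fold → factor 45
Step 4: 15-fold → factor 15
Step 5: 15-fold → factor 15
Overall dilution factor = 12 × 16 × 45 × 15 × 15 = 1.944 × 10^6
Stock = 2.06 ng/mL × 1.944 × 10^6 = 4.005 × 10^6 ng/mL = 4.00 mg/mL

4.00 mg/mL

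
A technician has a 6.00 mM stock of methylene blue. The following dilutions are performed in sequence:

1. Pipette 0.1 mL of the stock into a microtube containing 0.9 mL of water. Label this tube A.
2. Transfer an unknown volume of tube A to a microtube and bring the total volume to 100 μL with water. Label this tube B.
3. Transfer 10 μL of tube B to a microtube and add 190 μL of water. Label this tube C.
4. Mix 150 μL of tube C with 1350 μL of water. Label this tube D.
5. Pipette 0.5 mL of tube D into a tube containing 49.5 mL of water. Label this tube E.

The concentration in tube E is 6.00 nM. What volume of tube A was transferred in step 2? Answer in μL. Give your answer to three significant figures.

20.0 μL

Step 1: 0.1 mL + 0.9 mL = 1 mL total → factor 1/0.1 = 10
Step 2: v brought to 100 μL → factor = 100 μL/v
Step 3: 10 μL + 190 μL = 200 μL total → factor 200/10 = 20
Step 4: 150 μL + 1350 μL = 1500 μL total → factor 1500/150 = 10
Step 5: 0.5 mL + 49.5 mL = 50 mL total → factor 50/0.5 = 100
Product of known-step factors = 2 × 10^5
Overall factor = 6.00 mM / (6.00 nM) = 1 × 10^6
Step-2 factor = 1 × 10^6 / 2 × 10^5 = 5
v = 100 μL / 5 = 20.0 μL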